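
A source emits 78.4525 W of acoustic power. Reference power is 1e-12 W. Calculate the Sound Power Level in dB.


Given values:
  W = 78.4525 W
  W_ref = 1e-12 W
Formula: SWL = 10 * log10(W / W_ref)
Compute ratio: W / W_ref = 78452500000000
Compute log10: log10(78452500000000) = 13.894607
Multiply: SWL = 10 * 13.894607 = 138.95

138.95 dB


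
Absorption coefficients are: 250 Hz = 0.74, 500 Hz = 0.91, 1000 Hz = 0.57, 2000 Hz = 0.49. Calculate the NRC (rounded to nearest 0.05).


Given values:
  a_250 = 0.74, a_500 = 0.91
  a_1000 = 0.57, a_2000 = 0.49
Formula: NRC = (a250 + a500 + a1000 + a2000) / 4
Sum = 0.74 + 0.91 + 0.57 + 0.49 = 2.71
NRC = 2.71 / 4 = 0.6775
Rounded to nearest 0.05: 0.7

0.7


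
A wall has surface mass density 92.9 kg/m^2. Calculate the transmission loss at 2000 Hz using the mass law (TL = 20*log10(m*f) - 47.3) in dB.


Given values:
  m = 92.9 kg/m^2, f = 2000 Hz
Formula: TL = 20 * log10(m * f) - 47.3
Compute m * f = 92.9 * 2000 = 185800.0
Compute log10(185800.0) = 5.269046
Compute 20 * 5.269046 = 105.3809
TL = 105.3809 - 47.3 = 58.08

58.08 dB


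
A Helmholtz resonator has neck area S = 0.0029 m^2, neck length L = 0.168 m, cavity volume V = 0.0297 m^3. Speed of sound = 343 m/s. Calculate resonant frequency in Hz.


Given values:
  S = 0.0029 m^2, L = 0.168 m, V = 0.0297 m^3, c = 343 m/s
Formula: f = (c / (2*pi)) * sqrt(S / (V * L))
Compute V * L = 0.0297 * 0.168 = 0.0049896
Compute S / (V * L) = 0.0029 / 0.0049896 = 0.5812
Compute sqrt(0.5812) = 0.762365
Compute c / (2*pi) = 343 / 6.283185 = 54.590148
f = 54.590148 * 0.762365 = 41.62

41.62 Hz


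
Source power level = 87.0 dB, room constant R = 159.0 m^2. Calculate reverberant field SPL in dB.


Given values:
  Lw = 87.0 dB, R = 159.0 m^2
Formula: SPL = Lw + 10 * log10(4 / R)
Compute 4 / R = 4 / 159.0 = 0.025157
Compute 10 * log10(0.025157) = -15.9934
SPL = 87.0 + (-15.9934) = 71.01

71.01 dB


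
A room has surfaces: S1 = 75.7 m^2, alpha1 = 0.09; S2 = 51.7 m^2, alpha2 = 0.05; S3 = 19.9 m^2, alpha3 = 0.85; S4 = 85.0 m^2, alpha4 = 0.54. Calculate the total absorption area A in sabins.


Given surfaces:
  Surface 1: 75.7 * 0.09 = 6.813
  Surface 2: 51.7 * 0.05 = 2.585
  Surface 3: 19.9 * 0.85 = 16.915
  Surface 4: 85.0 * 0.54 = 45.9
Formula: A = sum(Si * alpha_i)
A = 6.813 + 2.585 + 16.915 + 45.9
A = 72.21

72.21 sabins


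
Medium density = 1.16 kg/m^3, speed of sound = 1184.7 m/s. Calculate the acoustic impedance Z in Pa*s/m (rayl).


Given values:
  rho = 1.16 kg/m^3
  c = 1184.7 m/s
Formula: Z = rho * c
Z = 1.16 * 1184.7
Z = 1374.25

1374.25 rayl


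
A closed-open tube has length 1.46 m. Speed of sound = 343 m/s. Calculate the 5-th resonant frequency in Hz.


Given values:
  Tube type: closed-open, L = 1.46 m, c = 343 m/s, n = 5
Formula: f_n = (2n - 1) * c / (4 * L)
Compute 2n - 1 = 2*5 - 1 = 9
Compute 4 * L = 4 * 1.46 = 5.84
f = 9 * 343 / 5.84
f = 528.6

528.6 Hz


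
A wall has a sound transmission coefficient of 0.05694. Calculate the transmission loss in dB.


Given values:
  tau = 0.05694
Formula: TL = 10 * log10(1 / tau)
Compute 1 / tau = 1 / 0.05694 = 17.5623
Compute log10(17.5623) = 1.244581
TL = 10 * 1.244581 = 12.45

12.45 dB


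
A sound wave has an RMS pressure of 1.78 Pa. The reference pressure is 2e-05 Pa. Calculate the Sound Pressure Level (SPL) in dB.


Given values:
  p = 1.78 Pa
  p_ref = 2e-05 Pa
Formula: SPL = 20 * log10(p / p_ref)
Compute ratio: p / p_ref = 1.78 / 2e-05 = 89000
Compute log10: log10(89000) = 4.94939
Multiply: SPL = 20 * 4.94939 = 98.99

98.99 dB


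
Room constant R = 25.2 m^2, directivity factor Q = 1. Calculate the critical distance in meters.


Given values:
  R = 25.2 m^2, Q = 1
Formula: d_c = 0.141 * sqrt(Q * R)
Compute Q * R = 1 * 25.2 = 25.2
Compute sqrt(25.2) = 5.02
d_c = 0.141 * 5.02 = 0.708

0.708 m


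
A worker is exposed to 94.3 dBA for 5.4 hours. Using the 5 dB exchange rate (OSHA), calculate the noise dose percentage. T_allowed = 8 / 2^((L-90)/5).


Given values:
  L = 94.3 dBA, T = 5.4 hours
Formula: T_allowed = 8 / 2^((L - 90) / 5)
Compute exponent: (94.3 - 90) / 5 = 0.86
Compute 2^(0.86) = 1.815038
T_allowed = 8 / 1.815038 = 4.407621 hours
Dose = (T / T_allowed) * 100
Dose = (5.4 / 4.407621) * 100 = 122.52

122.52 %


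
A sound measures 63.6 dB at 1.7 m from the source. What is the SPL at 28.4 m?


Given values:
  SPL1 = 63.6 dB, r1 = 1.7 m, r2 = 28.4 m
Formula: SPL2 = SPL1 - 20 * log10(r2 / r1)
Compute ratio: r2 / r1 = 28.4 / 1.7 = 16.7059
Compute log10: log10(16.7059) = 1.22287
Compute drop: 20 * 1.22287 = 24.4574
SPL2 = 63.6 - 24.4574 = 39.14

39.14 dB


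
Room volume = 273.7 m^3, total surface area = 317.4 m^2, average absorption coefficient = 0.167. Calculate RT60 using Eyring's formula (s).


Given values:
  V = 273.7 m^3, S = 317.4 m^2, alpha = 0.167
Formula: RT60 = 0.161 * V / (-S * ln(1 - alpha))
Compute ln(1 - 0.167) = ln(0.833) = -0.182722
Denominator: -317.4 * -0.182722 = 57.996
Numerator: 0.161 * 273.7 = 44.0657
RT60 = 44.0657 / 57.996 = 0.76

0.76 s


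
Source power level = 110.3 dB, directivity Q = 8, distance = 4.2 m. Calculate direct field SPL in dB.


Given values:
  Lw = 110.3 dB, Q = 8, r = 4.2 m
Formula: SPL = Lw + 10 * log10(Q / (4 * pi * r^2))
Compute 4 * pi * r^2 = 4 * pi * 4.2^2 = 221.6708
Compute Q / denom = 8 / 221.6708 = 0.03608955
Compute 10 * log10(0.03608955) = -14.4262
SPL = 110.3 + (-14.4262) = 95.87

95.87 dB


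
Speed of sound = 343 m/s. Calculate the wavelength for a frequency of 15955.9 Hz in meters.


Given values:
  c = 343 m/s, f = 15955.9 Hz
Formula: lambda = c / f
lambda = 343 / 15955.9
lambda = 0.0215

0.0215 m


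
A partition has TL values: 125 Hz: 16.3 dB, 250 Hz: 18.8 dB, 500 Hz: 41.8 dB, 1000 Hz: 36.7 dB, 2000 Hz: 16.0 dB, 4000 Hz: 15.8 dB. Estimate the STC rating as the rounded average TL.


Given TL values at each frequency:
  125 Hz: 16.3 dB
  250 Hz: 18.8 dB
  500 Hz: 41.8 dB
  1000 Hz: 36.7 dB
  2000 Hz: 16.0 dB
  4000 Hz: 15.8 dB
Formula: STC ~ round(average of TL values)
Sum = 16.3 + 18.8 + 41.8 + 36.7 + 16.0 + 15.8 = 145.4
Average = 145.4 / 6 = 24.23
Rounded: 24

24


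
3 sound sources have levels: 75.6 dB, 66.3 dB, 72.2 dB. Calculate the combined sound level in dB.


Formula: L_total = 10 * log10( sum(10^(Li/10)) )
  Source 1: 10^(75.6/10) = 36307805.477
  Source 2: 10^(66.3/10) = 4265795.188
  Source 3: 10^(72.2/10) = 16595869.0744
Sum of linear values = 57169469.7394
L_total = 10 * log10(57169469.7394) = 77.57

77.57 dB


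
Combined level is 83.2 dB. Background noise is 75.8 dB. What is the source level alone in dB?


Given values:
  L_total = 83.2 dB, L_bg = 75.8 dB
Formula: L_source = 10 * log10(10^(L_total/10) - 10^(L_bg/10))
Convert to linear:
  10^(83.2/10) = 208929613.0854
  10^(75.8/10) = 38018939.6321
Difference: 208929613.0854 - 38018939.6321 = 170910673.4533
L_source = 10 * log10(170910673.4533) = 82.33

82.33 dB


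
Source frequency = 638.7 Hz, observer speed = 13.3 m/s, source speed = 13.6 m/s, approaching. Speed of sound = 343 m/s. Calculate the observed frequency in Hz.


Given values:
  f_s = 638.7 Hz, v_o = 13.3 m/s, v_s = 13.6 m/s
  Direction: approaching
Formula: f_o = f_s * (c + v_o) / (c - v_s)
Numerator: c + v_o = 343 + 13.3 = 356.3
Denominator: c - v_s = 343 - 13.6 = 329.4
f_o = 638.7 * 356.3 / 329.4 = 690.86

690.86 Hz


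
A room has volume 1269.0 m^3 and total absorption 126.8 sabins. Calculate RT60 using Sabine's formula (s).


Given values:
  V = 1269.0 m^3
  A = 126.8 sabins
Formula: RT60 = 0.161 * V / A
Numerator: 0.161 * 1269.0 = 204.309
RT60 = 204.309 / 126.8 = 1.611

1.611 s


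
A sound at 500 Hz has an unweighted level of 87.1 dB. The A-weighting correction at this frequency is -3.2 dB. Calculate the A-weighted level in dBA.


Given values:
  SPL = 87.1 dB
  A-weighting at 500 Hz = -3.2 dB
Formula: L_A = SPL + A_weight
L_A = 87.1 + (-3.2)
L_A = 83.9

83.9 dBA


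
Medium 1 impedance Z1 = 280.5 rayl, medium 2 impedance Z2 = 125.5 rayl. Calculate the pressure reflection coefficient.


Given values:
  Z1 = 280.5 rayl, Z2 = 125.5 rayl
Formula: R = (Z2 - Z1) / (Z2 + Z1)
Numerator: Z2 - Z1 = 125.5 - 280.5 = -155.0
Denominator: Z2 + Z1 = 125.5 + 280.5 = 406.0
R = -155.0 / 406.0 = -0.3818

-0.3818


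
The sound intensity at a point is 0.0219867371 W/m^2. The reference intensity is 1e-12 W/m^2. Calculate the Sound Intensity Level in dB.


Given values:
  I = 0.0219867371 W/m^2
  I_ref = 1e-12 W/m^2
Formula: SIL = 10 * log10(I / I_ref)
Compute ratio: I / I_ref = 21986737100
Compute log10: log10(21986737100) = 10.342161
Multiply: SIL = 10 * 10.342161 = 103.42

103.42 dB


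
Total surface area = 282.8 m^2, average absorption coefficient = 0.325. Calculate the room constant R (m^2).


Given values:
  S = 282.8 m^2, alpha = 0.325
Formula: R = S * alpha / (1 - alpha)
Numerator: 282.8 * 0.325 = 91.91
Denominator: 1 - 0.325 = 0.675
R = 91.91 / 0.675 = 136.16

136.16 m^2


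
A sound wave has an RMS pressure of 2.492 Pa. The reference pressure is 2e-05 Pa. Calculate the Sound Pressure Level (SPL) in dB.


Given values:
  p = 2.492 Pa
  p_ref = 2e-05 Pa
Formula: SPL = 20 * log10(p / p_ref)
Compute ratio: p / p_ref = 2.492 / 2e-05 = 124600
Compute log10: log10(124600) = 5.095518
Multiply: SPL = 20 * 5.095518 = 101.91

101.91 dB


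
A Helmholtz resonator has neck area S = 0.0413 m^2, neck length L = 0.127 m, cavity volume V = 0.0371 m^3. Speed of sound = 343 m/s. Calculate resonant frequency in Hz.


Given values:
  S = 0.0413 m^2, L = 0.127 m, V = 0.0371 m^3, c = 343 m/s
Formula: f = (c / (2*pi)) * sqrt(S / (V * L))
Compute V * L = 0.0371 * 0.127 = 0.0047117
Compute S / (V * L) = 0.0413 / 0.0047117 = 8.7654
Compute sqrt(8.7654) = 2.960642
Compute c / (2*pi) = 343 / 6.283185 = 54.590148
f = 54.590148 * 2.960642 = 161.62

161.62 Hz


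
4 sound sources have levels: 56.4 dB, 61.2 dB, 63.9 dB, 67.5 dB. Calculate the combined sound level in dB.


Formula: L_total = 10 * log10( sum(10^(Li/10)) )
  Source 1: 10^(56.4/10) = 436515.8322
  Source 2: 10^(61.2/10) = 1318256.7386
  Source 3: 10^(63.9/10) = 2454708.9157
  Source 4: 10^(67.5/10) = 5623413.2519
Sum of linear values = 9832894.7384
L_total = 10 * log10(9832894.7384) = 69.93

69.93 dB


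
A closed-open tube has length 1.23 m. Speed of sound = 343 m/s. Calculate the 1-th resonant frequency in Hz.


Given values:
  Tube type: closed-open, L = 1.23 m, c = 343 m/s, n = 1
Formula: f_n = (2n - 1) * c / (4 * L)
Compute 2n - 1 = 2*1 - 1 = 1
Compute 4 * L = 4 * 1.23 = 4.92
f = 1 * 343 / 4.92
f = 69.72

69.72 Hz


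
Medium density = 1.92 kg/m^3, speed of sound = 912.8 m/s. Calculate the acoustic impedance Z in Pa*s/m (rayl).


Given values:
  rho = 1.92 kg/m^3
  c = 912.8 m/s
Formula: Z = rho * c
Z = 1.92 * 912.8
Z = 1752.58

1752.58 rayl


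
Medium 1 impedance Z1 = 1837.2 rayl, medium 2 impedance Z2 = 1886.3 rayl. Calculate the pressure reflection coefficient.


Given values:
  Z1 = 1837.2 rayl, Z2 = 1886.3 rayl
Formula: R = (Z2 - Z1) / (Z2 + Z1)
Numerator: Z2 - Z1 = 1886.3 - 1837.2 = 49.1
Denominator: Z2 + Z1 = 1886.3 + 1837.2 = 3723.5
R = 49.1 / 3723.5 = 0.0132

0.0132


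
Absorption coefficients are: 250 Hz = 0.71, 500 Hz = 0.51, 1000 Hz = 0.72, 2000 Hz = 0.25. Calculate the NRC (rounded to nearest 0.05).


Given values:
  a_250 = 0.71, a_500 = 0.51
  a_1000 = 0.72, a_2000 = 0.25
Formula: NRC = (a250 + a500 + a1000 + a2000) / 4
Sum = 0.71 + 0.51 + 0.72 + 0.25 = 2.19
NRC = 2.19 / 4 = 0.5475
Rounded to nearest 0.05: 0.55

0.55


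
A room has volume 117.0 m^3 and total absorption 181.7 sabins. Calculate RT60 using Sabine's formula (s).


Given values:
  V = 117.0 m^3
  A = 181.7 sabins
Formula: RT60 = 0.161 * V / A
Numerator: 0.161 * 117.0 = 18.837
RT60 = 18.837 / 181.7 = 0.104

0.104 s


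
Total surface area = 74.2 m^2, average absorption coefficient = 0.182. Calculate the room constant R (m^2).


Given values:
  S = 74.2 m^2, alpha = 0.182
Formula: R = S * alpha / (1 - alpha)
Numerator: 74.2 * 0.182 = 13.5044
Denominator: 1 - 0.182 = 0.818
R = 13.5044 / 0.818 = 16.51

16.51 m^2


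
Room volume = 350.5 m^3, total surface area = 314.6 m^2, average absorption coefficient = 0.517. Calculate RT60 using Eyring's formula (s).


Given values:
  V = 350.5 m^3, S = 314.6 m^2, alpha = 0.517
Formula: RT60 = 0.161 * V / (-S * ln(1 - alpha))
Compute ln(1 - 0.517) = ln(0.483) = -0.727739
Denominator: -314.6 * -0.727739 = 228.9467
Numerator: 0.161 * 350.5 = 56.4305
RT60 = 56.4305 / 228.9467 = 0.246

0.246 s


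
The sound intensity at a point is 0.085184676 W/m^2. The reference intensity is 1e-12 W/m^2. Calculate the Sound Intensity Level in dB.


Given values:
  I = 0.085184676 W/m^2
  I_ref = 1e-12 W/m^2
Formula: SIL = 10 * log10(I / I_ref)
Compute ratio: I / I_ref = 85184676000
Compute log10: log10(85184676000) = 10.930361
Multiply: SIL = 10 * 10.930361 = 109.3

109.3 dB


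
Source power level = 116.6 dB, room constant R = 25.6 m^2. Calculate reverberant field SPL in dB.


Given values:
  Lw = 116.6 dB, R = 25.6 m^2
Formula: SPL = Lw + 10 * log10(4 / R)
Compute 4 / R = 4 / 25.6 = 0.15625
Compute 10 * log10(0.15625) = -8.0618
SPL = 116.6 + (-8.0618) = 108.54

108.54 dB


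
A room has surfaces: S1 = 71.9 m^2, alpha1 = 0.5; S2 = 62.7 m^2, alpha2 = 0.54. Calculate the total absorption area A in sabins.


Given surfaces:
  Surface 1: 71.9 * 0.5 = 35.95
  Surface 2: 62.7 * 0.54 = 33.858
Formula: A = sum(Si * alpha_i)
A = 35.95 + 33.858
A = 69.81

69.81 sabins


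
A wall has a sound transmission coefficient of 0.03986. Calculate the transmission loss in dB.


Given values:
  tau = 0.03986
Formula: TL = 10 * log10(1 / tau)
Compute 1 / tau = 1 / 0.03986 = 25.0878
Compute log10(25.0878) = 1.399463
TL = 10 * 1.399463 = 13.99

13.99 dB


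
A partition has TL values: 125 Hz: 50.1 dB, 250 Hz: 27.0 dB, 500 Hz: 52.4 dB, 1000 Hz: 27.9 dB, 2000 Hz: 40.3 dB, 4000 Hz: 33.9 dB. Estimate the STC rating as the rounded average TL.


Given TL values at each frequency:
  125 Hz: 50.1 dB
  250 Hz: 27.0 dB
  500 Hz: 52.4 dB
  1000 Hz: 27.9 dB
  2000 Hz: 40.3 dB
  4000 Hz: 33.9 dB
Formula: STC ~ round(average of TL values)
Sum = 50.1 + 27.0 + 52.4 + 27.9 + 40.3 + 33.9 = 231.6
Average = 231.6 / 6 = 38.6
Rounded: 39

39


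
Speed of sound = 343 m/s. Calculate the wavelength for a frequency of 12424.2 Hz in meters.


Given values:
  c = 343 m/s, f = 12424.2 Hz
Formula: lambda = c / f
lambda = 343 / 12424.2
lambda = 0.0276

0.0276 m


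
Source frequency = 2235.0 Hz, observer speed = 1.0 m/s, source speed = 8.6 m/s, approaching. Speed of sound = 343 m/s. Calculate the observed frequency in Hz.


Given values:
  f_s = 2235.0 Hz, v_o = 1.0 m/s, v_s = 8.6 m/s
  Direction: approaching
Formula: f_o = f_s * (c + v_o) / (c - v_s)
Numerator: c + v_o = 343 + 1.0 = 344.0
Denominator: c - v_s = 343 - 8.6 = 334.4
f_o = 2235.0 * 344.0 / 334.4 = 2299.16

2299.16 Hz


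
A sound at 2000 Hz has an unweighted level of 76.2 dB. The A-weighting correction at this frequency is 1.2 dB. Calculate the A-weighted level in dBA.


Given values:
  SPL = 76.2 dB
  A-weighting at 2000 Hz = 1.2 dB
Formula: L_A = SPL + A_weight
L_A = 76.2 + (1.2)
L_A = 77.4

77.4 dBA


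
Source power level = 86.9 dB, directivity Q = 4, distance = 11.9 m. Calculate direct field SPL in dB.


Given values:
  Lw = 86.9 dB, Q = 4, r = 11.9 m
Formula: SPL = Lw + 10 * log10(Q / (4 * pi * r^2))
Compute 4 * pi * r^2 = 4 * pi * 11.9^2 = 1779.5237
Compute Q / denom = 4 / 1779.5237 = 0.00224779
Compute 10 * log10(0.00224779) = -26.4824
SPL = 86.9 + (-26.4824) = 60.42

60.42 dB


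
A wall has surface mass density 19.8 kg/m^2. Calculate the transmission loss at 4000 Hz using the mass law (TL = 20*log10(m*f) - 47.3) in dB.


Given values:
  m = 19.8 kg/m^2, f = 4000 Hz
Formula: TL = 20 * log10(m * f) - 47.3
Compute m * f = 19.8 * 4000 = 79200.0
Compute log10(79200.0) = 4.898725
Compute 20 * 4.898725 = 97.9745
TL = 97.9745 - 47.3 = 50.67

50.67 dB


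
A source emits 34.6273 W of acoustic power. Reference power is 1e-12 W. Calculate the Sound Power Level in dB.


Given values:
  W = 34.6273 W
  W_ref = 1e-12 W
Formula: SWL = 10 * log10(W / W_ref)
Compute ratio: W / W_ref = 34627300000000
Compute log10: log10(34627300000000) = 13.539419
Multiply: SWL = 10 * 13.539419 = 135.39

135.39 dB


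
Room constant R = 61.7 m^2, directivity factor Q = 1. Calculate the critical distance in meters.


Given values:
  R = 61.7 m^2, Q = 1
Formula: d_c = 0.141 * sqrt(Q * R)
Compute Q * R = 1 * 61.7 = 61.7
Compute sqrt(61.7) = 7.8549
d_c = 0.141 * 7.8549 = 1.108

1.108 m


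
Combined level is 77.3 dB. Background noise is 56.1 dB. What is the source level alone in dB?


Given values:
  L_total = 77.3 dB, L_bg = 56.1 dB
Formula: L_source = 10 * log10(10^(L_total/10) - 10^(L_bg/10))
Convert to linear:
  10^(77.3/10) = 53703179.637
  10^(56.1/10) = 407380.2778
Difference: 53703179.637 - 407380.2778 = 53295799.3592
L_source = 10 * log10(53295799.3592) = 77.27

77.27 dB


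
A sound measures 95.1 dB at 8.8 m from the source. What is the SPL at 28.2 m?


Given values:
  SPL1 = 95.1 dB, r1 = 8.8 m, r2 = 28.2 m
Formula: SPL2 = SPL1 - 20 * log10(r2 / r1)
Compute ratio: r2 / r1 = 28.2 / 8.8 = 3.2045
Compute log10: log10(3.2045) = 0.50576
Compute drop: 20 * 0.50576 = 10.1152
SPL2 = 95.1 - 10.1152 = 84.98

84.98 dB


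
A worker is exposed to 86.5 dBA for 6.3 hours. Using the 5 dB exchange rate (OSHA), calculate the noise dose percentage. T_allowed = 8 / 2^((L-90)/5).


Given values:
  L = 86.5 dBA, T = 6.3 hours
Formula: T_allowed = 8 / 2^((L - 90) / 5)
Compute exponent: (86.5 - 90) / 5 = -0.7
Compute 2^(-0.7) = 0.615572
T_allowed = 8 / 0.615572 = 12.996043 hours
Dose = (T / T_allowed) * 100
Dose = (6.3 / 12.996043) * 100 = 48.48

48.48 %


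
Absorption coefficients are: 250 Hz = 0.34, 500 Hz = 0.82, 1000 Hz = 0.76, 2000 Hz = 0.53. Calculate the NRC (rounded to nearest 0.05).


Given values:
  a_250 = 0.34, a_500 = 0.82
  a_1000 = 0.76, a_2000 = 0.53
Formula: NRC = (a250 + a500 + a1000 + a2000) / 4
Sum = 0.34 + 0.82 + 0.76 + 0.53 = 2.45
NRC = 2.45 / 4 = 0.6125
Rounded to nearest 0.05: 0.6

0.6


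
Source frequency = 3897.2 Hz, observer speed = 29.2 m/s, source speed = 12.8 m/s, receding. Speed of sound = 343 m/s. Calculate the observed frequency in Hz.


Given values:
  f_s = 3897.2 Hz, v_o = 29.2 m/s, v_s = 12.8 m/s
  Direction: receding
Formula: f_o = f_s * (c - v_o) / (c + v_s)
Numerator: c - v_o = 343 - 29.2 = 313.8
Denominator: c + v_s = 343 + 12.8 = 355.8
f_o = 3897.2 * 313.8 / 355.8 = 3437.16

3437.16 Hz


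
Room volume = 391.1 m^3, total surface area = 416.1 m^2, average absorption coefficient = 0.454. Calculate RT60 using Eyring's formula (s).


Given values:
  V = 391.1 m^3, S = 416.1 m^2, alpha = 0.454
Formula: RT60 = 0.161 * V / (-S * ln(1 - alpha))
Compute ln(1 - 0.454) = ln(0.546) = -0.605136
Denominator: -416.1 * -0.605136 = 251.7971
Numerator: 0.161 * 391.1 = 62.9671
RT60 = 62.9671 / 251.7971 = 0.25

0.25 s


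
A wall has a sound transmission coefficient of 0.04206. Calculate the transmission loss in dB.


Given values:
  tau = 0.04206
Formula: TL = 10 * log10(1 / tau)
Compute 1 / tau = 1 / 0.04206 = 23.7756
Compute log10(23.7756) = 1.376131
TL = 10 * 1.376131 = 13.76

13.76 dB


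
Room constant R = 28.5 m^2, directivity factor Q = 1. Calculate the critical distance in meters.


Given values:
  R = 28.5 m^2, Q = 1
Formula: d_c = 0.141 * sqrt(Q * R)
Compute Q * R = 1 * 28.5 = 28.5
Compute sqrt(28.5) = 5.3385
d_c = 0.141 * 5.3385 = 0.753

0.753 m


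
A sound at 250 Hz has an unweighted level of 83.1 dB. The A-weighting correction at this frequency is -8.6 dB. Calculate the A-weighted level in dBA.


Given values:
  SPL = 83.1 dB
  A-weighting at 250 Hz = -8.6 dB
Formula: L_A = SPL + A_weight
L_A = 83.1 + (-8.6)
L_A = 74.5

74.5 dBA


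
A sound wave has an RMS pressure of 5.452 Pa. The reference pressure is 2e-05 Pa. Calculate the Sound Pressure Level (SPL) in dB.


Given values:
  p = 5.452 Pa
  p_ref = 2e-05 Pa
Formula: SPL = 20 * log10(p / p_ref)
Compute ratio: p / p_ref = 5.452 / 2e-05 = 272600
Compute log10: log10(272600) = 5.435526
Multiply: SPL = 20 * 5.435526 = 108.71

108.71 dB


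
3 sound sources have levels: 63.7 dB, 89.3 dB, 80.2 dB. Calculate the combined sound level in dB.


Formula: L_total = 10 * log10( sum(10^(Li/10)) )
  Source 1: 10^(63.7/10) = 2344228.8153
  Source 2: 10^(89.3/10) = 851138038.2024
  Source 3: 10^(80.2/10) = 104712854.8051
Sum of linear values = 958195121.8228
L_total = 10 * log10(958195121.8228) = 89.81

89.81 dB


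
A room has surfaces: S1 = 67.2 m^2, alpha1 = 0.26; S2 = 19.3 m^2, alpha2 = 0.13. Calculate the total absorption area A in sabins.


Given surfaces:
  Surface 1: 67.2 * 0.26 = 17.472
  Surface 2: 19.3 * 0.13 = 2.509
Formula: A = sum(Si * alpha_i)
A = 17.472 + 2.509
A = 19.98

19.98 sabins


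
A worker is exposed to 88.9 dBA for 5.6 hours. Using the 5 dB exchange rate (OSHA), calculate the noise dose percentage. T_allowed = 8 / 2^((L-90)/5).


Given values:
  L = 88.9 dBA, T = 5.6 hours
Formula: T_allowed = 8 / 2^((L - 90) / 5)
Compute exponent: (88.9 - 90) / 5 = -0.22
Compute 2^(-0.22) = 0.858565
T_allowed = 8 / 0.858565 = 9.317873 hours
Dose = (T / T_allowed) * 100
Dose = (5.6 / 9.317873) * 100 = 60.1

60.1 %


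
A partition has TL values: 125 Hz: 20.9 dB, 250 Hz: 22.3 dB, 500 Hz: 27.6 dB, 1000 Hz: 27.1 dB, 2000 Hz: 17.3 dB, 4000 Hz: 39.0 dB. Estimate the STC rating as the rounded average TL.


Given TL values at each frequency:
  125 Hz: 20.9 dB
  250 Hz: 22.3 dB
  500 Hz: 27.6 dB
  1000 Hz: 27.1 dB
  2000 Hz: 17.3 dB
  4000 Hz: 39.0 dB
Formula: STC ~ round(average of TL values)
Sum = 20.9 + 22.3 + 27.6 + 27.1 + 17.3 + 39.0 = 154.2
Average = 154.2 / 6 = 25.7
Rounded: 26

26


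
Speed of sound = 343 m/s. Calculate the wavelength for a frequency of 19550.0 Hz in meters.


Given values:
  c = 343 m/s, f = 19550.0 Hz
Formula: lambda = c / f
lambda = 343 / 19550.0
lambda = 0.0175

0.0175 m


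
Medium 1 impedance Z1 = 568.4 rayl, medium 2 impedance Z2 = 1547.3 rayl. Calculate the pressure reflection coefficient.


Given values:
  Z1 = 568.4 rayl, Z2 = 1547.3 rayl
Formula: R = (Z2 - Z1) / (Z2 + Z1)
Numerator: Z2 - Z1 = 1547.3 - 568.4 = 978.9
Denominator: Z2 + Z1 = 1547.3 + 568.4 = 2115.7
R = 978.9 / 2115.7 = 0.4627

0.4627


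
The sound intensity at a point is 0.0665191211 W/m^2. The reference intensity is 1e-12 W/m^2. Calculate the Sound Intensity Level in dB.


Given values:
  I = 0.0665191211 W/m^2
  I_ref = 1e-12 W/m^2
Formula: SIL = 10 * log10(I / I_ref)
Compute ratio: I / I_ref = 66519121100
Compute log10: log10(66519121100) = 10.822947
Multiply: SIL = 10 * 10.822947 = 108.23

108.23 dB


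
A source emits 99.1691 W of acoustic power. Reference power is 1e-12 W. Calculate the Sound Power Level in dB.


Given values:
  W = 99.1691 W
  W_ref = 1e-12 W
Formula: SWL = 10 * log10(W / W_ref)
Compute ratio: W / W_ref = 99169100000000
Compute log10: log10(99169100000000) = 13.996376
Multiply: SWL = 10 * 13.996376 = 139.96

139.96 dB


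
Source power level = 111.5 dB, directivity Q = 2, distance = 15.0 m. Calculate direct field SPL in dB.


Given values:
  Lw = 111.5 dB, Q = 2, r = 15.0 m
Formula: SPL = Lw + 10 * log10(Q / (4 * pi * r^2))
Compute 4 * pi * r^2 = 4 * pi * 15.0^2 = 2827.4334
Compute Q / denom = 2 / 2827.4334 = 0.00070736
Compute 10 * log10(0.00070736) = -31.5036
SPL = 111.5 + (-31.5036) = 80.0

80.0 dB


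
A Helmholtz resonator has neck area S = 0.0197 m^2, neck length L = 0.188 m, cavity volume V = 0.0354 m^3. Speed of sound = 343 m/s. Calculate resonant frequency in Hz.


Given values:
  S = 0.0197 m^2, L = 0.188 m, V = 0.0354 m^3, c = 343 m/s
Formula: f = (c / (2*pi)) * sqrt(S / (V * L))
Compute V * L = 0.0354 * 0.188 = 0.0066552
Compute S / (V * L) = 0.0197 / 0.0066552 = 2.9601
Compute sqrt(2.9601) = 1.720494
Compute c / (2*pi) = 343 / 6.283185 = 54.590148
f = 54.590148 * 1.720494 = 93.92

93.92 Hz


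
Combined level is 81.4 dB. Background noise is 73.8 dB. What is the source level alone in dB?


Given values:
  L_total = 81.4 dB, L_bg = 73.8 dB
Formula: L_source = 10 * log10(10^(L_total/10) - 10^(L_bg/10))
Convert to linear:
  10^(81.4/10) = 138038426.4603
  10^(73.8/10) = 23988329.1902
Difference: 138038426.4603 - 23988329.1902 = 114050097.2701
L_source = 10 * log10(114050097.2701) = 80.57

80.57 dB


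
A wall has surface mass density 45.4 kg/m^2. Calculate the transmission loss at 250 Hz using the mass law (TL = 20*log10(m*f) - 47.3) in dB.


Given values:
  m = 45.4 kg/m^2, f = 250 Hz
Formula: TL = 20 * log10(m * f) - 47.3
Compute m * f = 45.4 * 250 = 11350.0
Compute log10(11350.0) = 4.054996
Compute 20 * 4.054996 = 81.0999
TL = 81.0999 - 47.3 = 33.8

33.8 dB


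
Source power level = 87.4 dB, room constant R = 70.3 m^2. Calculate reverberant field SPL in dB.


Given values:
  Lw = 87.4 dB, R = 70.3 m^2
Formula: SPL = Lw + 10 * log10(4 / R)
Compute 4 / R = 4 / 70.3 = 0.056899
Compute 10 * log10(0.056899) = -12.449
SPL = 87.4 + (-12.449) = 74.95

74.95 dB


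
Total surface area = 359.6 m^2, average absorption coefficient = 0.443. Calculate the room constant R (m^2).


Given values:
  S = 359.6 m^2, alpha = 0.443
Formula: R = S * alpha / (1 - alpha)
Numerator: 359.6 * 0.443 = 159.3028
Denominator: 1 - 0.443 = 0.557
R = 159.3028 / 0.557 = 286.0

286.0 m^2


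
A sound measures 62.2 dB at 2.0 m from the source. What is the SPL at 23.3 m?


Given values:
  SPL1 = 62.2 dB, r1 = 2.0 m, r2 = 23.3 m
Formula: SPL2 = SPL1 - 20 * log10(r2 / r1)
Compute ratio: r2 / r1 = 23.3 / 2.0 = 11.65
Compute log10: log10(11.65) = 1.066326
Compute drop: 20 * 1.066326 = 21.3265
SPL2 = 62.2 - 21.3265 = 40.87

40.87 dB


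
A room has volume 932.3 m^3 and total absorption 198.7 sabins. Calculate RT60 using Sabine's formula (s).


Given values:
  V = 932.3 m^3
  A = 198.7 sabins
Formula: RT60 = 0.161 * V / A
Numerator: 0.161 * 932.3 = 150.1003
RT60 = 150.1003 / 198.7 = 0.755

0.755 s


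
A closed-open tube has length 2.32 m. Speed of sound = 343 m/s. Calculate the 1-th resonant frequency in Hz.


Given values:
  Tube type: closed-open, L = 2.32 m, c = 343 m/s, n = 1
Formula: f_n = (2n - 1) * c / (4 * L)
Compute 2n - 1 = 2*1 - 1 = 1
Compute 4 * L = 4 * 2.32 = 9.28
f = 1 * 343 / 9.28
f = 36.96

36.96 Hz


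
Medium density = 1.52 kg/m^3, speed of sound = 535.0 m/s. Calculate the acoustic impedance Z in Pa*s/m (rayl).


Given values:
  rho = 1.52 kg/m^3
  c = 535.0 m/s
Formula: Z = rho * c
Z = 1.52 * 535.0
Z = 813.2

813.2 rayl


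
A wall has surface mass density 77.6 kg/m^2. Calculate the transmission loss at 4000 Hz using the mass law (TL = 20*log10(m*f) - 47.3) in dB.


Given values:
  m = 77.6 kg/m^2, f = 4000 Hz
Formula: TL = 20 * log10(m * f) - 47.3
Compute m * f = 77.6 * 4000 = 310400.0
Compute log10(310400.0) = 5.491922
Compute 20 * 5.491922 = 109.8384
TL = 109.8384 - 47.3 = 62.54

62.54 dB


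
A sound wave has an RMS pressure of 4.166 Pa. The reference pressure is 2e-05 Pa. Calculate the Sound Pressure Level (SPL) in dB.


Given values:
  p = 4.166 Pa
  p_ref = 2e-05 Pa
Formula: SPL = 20 * log10(p / p_ref)
Compute ratio: p / p_ref = 4.166 / 2e-05 = 208300
Compute log10: log10(208300) = 5.318689
Multiply: SPL = 20 * 5.318689 = 106.37

106.37 dB


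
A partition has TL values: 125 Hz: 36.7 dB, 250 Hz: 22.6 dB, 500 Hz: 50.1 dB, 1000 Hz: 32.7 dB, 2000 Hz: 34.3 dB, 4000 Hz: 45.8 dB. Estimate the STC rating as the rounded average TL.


Given TL values at each frequency:
  125 Hz: 36.7 dB
  250 Hz: 22.6 dB
  500 Hz: 50.1 dB
  1000 Hz: 32.7 dB
  2000 Hz: 34.3 dB
  4000 Hz: 45.8 dB
Formula: STC ~ round(average of TL values)
Sum = 36.7 + 22.6 + 50.1 + 32.7 + 34.3 + 45.8 = 222.2
Average = 222.2 / 6 = 37.03
Rounded: 37

37


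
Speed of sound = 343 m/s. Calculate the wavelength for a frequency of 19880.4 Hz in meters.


Given values:
  c = 343 m/s, f = 19880.4 Hz
Formula: lambda = c / f
lambda = 343 / 19880.4
lambda = 0.0173

0.0173 m


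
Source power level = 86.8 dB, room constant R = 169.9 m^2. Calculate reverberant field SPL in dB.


Given values:
  Lw = 86.8 dB, R = 169.9 m^2
Formula: SPL = Lw + 10 * log10(4 / R)
Compute 4 / R = 4 / 169.9 = 0.023543
Compute 10 * log10(0.023543) = -16.2814
SPL = 86.8 + (-16.2814) = 70.52

70.52 dB


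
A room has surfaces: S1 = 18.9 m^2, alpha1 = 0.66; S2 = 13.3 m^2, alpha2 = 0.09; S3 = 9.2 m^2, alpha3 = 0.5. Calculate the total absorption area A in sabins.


Given surfaces:
  Surface 1: 18.9 * 0.66 = 12.474
  Surface 2: 13.3 * 0.09 = 1.197
  Surface 3: 9.2 * 0.5 = 4.6
Formula: A = sum(Si * alpha_i)
A = 12.474 + 1.197 + 4.6
A = 18.27

18.27 sabins


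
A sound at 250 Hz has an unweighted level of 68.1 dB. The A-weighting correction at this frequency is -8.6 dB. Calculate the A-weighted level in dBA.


Given values:
  SPL = 68.1 dB
  A-weighting at 250 Hz = -8.6 dB
Formula: L_A = SPL + A_weight
L_A = 68.1 + (-8.6)
L_A = 59.5

59.5 dBA


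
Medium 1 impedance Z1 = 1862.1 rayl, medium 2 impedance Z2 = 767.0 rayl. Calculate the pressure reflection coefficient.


Given values:
  Z1 = 1862.1 rayl, Z2 = 767.0 rayl
Formula: R = (Z2 - Z1) / (Z2 + Z1)
Numerator: Z2 - Z1 = 767.0 - 1862.1 = -1095.1
Denominator: Z2 + Z1 = 767.0 + 1862.1 = 2629.1
R = -1095.1 / 2629.1 = -0.4165

-0.4165


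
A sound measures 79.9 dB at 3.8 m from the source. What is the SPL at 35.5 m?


Given values:
  SPL1 = 79.9 dB, r1 = 3.8 m, r2 = 35.5 m
Formula: SPL2 = SPL1 - 20 * log10(r2 / r1)
Compute ratio: r2 / r1 = 35.5 / 3.8 = 9.3421
Compute log10: log10(9.3421) = 0.970445
Compute drop: 20 * 0.970445 = 19.4089
SPL2 = 79.9 - 19.4089 = 60.49

60.49 dB


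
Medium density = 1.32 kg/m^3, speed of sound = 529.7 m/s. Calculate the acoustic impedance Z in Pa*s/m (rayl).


Given values:
  rho = 1.32 kg/m^3
  c = 529.7 m/s
Formula: Z = rho * c
Z = 1.32 * 529.7
Z = 699.2

699.2 rayl


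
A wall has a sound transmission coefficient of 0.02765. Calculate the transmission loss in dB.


Given values:
  tau = 0.02765
Formula: TL = 10 * log10(1 / tau)
Compute 1 / tau = 1 / 0.02765 = 36.1664
Compute log10(36.1664) = 1.558305
TL = 10 * 1.558305 = 15.58

15.58 dB


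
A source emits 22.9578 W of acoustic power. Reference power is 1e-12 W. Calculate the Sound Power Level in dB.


Given values:
  W = 22.9578 W
  W_ref = 1e-12 W
Formula: SWL = 10 * log10(W / W_ref)
Compute ratio: W / W_ref = 22957800000000
Compute log10: log10(22957800000000) = 13.36093
Multiply: SWL = 10 * 13.36093 = 133.61

133.61 dB


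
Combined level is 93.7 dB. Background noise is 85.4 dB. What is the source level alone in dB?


Given values:
  L_total = 93.7 dB, L_bg = 85.4 dB
Formula: L_source = 10 * log10(10^(L_total/10) - 10^(L_bg/10))
Convert to linear:
  10^(93.7/10) = 2344228815.3199
  10^(85.4/10) = 346736850.4525
Difference: 2344228815.3199 - 346736850.4525 = 1997491964.8674
L_source = 10 * log10(1997491964.8674) = 93.0

93.0 dB


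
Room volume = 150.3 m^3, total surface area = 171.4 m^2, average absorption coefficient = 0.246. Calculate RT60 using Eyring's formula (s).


Given values:
  V = 150.3 m^3, S = 171.4 m^2, alpha = 0.246
Formula: RT60 = 0.161 * V / (-S * ln(1 - alpha))
Compute ln(1 - 0.246) = ln(0.754) = -0.282363
Denominator: -171.4 * -0.282363 = 48.397
Numerator: 0.161 * 150.3 = 24.1983
RT60 = 24.1983 / 48.397 = 0.5

0.5 s


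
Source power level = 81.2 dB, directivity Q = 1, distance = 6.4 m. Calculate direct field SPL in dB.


Given values:
  Lw = 81.2 dB, Q = 1, r = 6.4 m
Formula: SPL = Lw + 10 * log10(Q / (4 * pi * r^2))
Compute 4 * pi * r^2 = 4 * pi * 6.4^2 = 514.7185
Compute Q / denom = 1 / 514.7185 = 0.00194281
Compute 10 * log10(0.00194281) = -27.1157
SPL = 81.2 + (-27.1157) = 54.08

54.08 dB


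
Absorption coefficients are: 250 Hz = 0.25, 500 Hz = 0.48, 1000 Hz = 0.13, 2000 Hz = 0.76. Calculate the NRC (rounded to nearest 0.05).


Given values:
  a_250 = 0.25, a_500 = 0.48
  a_1000 = 0.13, a_2000 = 0.76
Formula: NRC = (a250 + a500 + a1000 + a2000) / 4
Sum = 0.25 + 0.48 + 0.13 + 0.76 = 1.62
NRC = 1.62 / 4 = 0.405
Rounded to nearest 0.05: 0.4

0.4


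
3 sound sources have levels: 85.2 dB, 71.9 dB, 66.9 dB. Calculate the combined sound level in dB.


Formula: L_total = 10 * log10( sum(10^(Li/10)) )
  Source 1: 10^(85.2/10) = 331131121.4826
  Source 2: 10^(71.9/10) = 15488166.1891
  Source 3: 10^(66.9/10) = 4897788.1937
Sum of linear values = 351517075.8654
L_total = 10 * log10(351517075.8654) = 85.46

85.46 dB


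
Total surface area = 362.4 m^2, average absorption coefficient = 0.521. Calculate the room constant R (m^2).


Given values:
  S = 362.4 m^2, alpha = 0.521
Formula: R = S * alpha / (1 - alpha)
Numerator: 362.4 * 0.521 = 188.8104
Denominator: 1 - 0.521 = 0.479
R = 188.8104 / 0.479 = 394.18

394.18 m^2


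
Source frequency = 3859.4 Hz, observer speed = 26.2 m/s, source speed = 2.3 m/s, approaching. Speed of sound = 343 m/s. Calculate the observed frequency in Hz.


Given values:
  f_s = 3859.4 Hz, v_o = 26.2 m/s, v_s = 2.3 m/s
  Direction: approaching
Formula: f_o = f_s * (c + v_o) / (c - v_s)
Numerator: c + v_o = 343 + 26.2 = 369.2
Denominator: c - v_s = 343 - 2.3 = 340.7
f_o = 3859.4 * 369.2 / 340.7 = 4182.24

4182.24 Hz


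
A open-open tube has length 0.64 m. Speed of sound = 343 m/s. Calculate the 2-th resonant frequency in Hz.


Given values:
  Tube type: open-open, L = 0.64 m, c = 343 m/s, n = 2
Formula: f_n = n * c / (2 * L)
Compute 2 * L = 2 * 0.64 = 1.28
f = 2 * 343 / 1.28
f = 535.94

535.94 Hz


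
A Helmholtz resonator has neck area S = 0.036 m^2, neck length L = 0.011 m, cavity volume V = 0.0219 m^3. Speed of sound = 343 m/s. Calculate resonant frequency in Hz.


Given values:
  S = 0.036 m^2, L = 0.011 m, V = 0.0219 m^3, c = 343 m/s
Formula: f = (c / (2*pi)) * sqrt(S / (V * L))
Compute V * L = 0.0219 * 0.011 = 0.0002409
Compute S / (V * L) = 0.036 / 0.0002409 = 149.4396
Compute sqrt(149.4396) = 12.224549
Compute c / (2*pi) = 343 / 6.283185 = 54.590148
f = 54.590148 * 12.224549 = 667.34

667.34 Hz


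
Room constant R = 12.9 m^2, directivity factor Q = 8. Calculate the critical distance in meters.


Given values:
  R = 12.9 m^2, Q = 8
Formula: d_c = 0.141 * sqrt(Q * R)
Compute Q * R = 8 * 12.9 = 103.2
Compute sqrt(103.2) = 10.1587
d_c = 0.141 * 10.1587 = 1.432

1.432 m


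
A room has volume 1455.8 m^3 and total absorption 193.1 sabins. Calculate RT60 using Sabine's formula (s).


Given values:
  V = 1455.8 m^3
  A = 193.1 sabins
Formula: RT60 = 0.161 * V / A
Numerator: 0.161 * 1455.8 = 234.3838
RT60 = 234.3838 / 193.1 = 1.214

1.214 s


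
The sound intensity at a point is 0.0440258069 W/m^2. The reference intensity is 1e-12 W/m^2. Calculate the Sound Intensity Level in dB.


Given values:
  I = 0.0440258069 W/m^2
  I_ref = 1e-12 W/m^2
Formula: SIL = 10 * log10(I / I_ref)
Compute ratio: I / I_ref = 44025806900
Compute log10: log10(44025806900) = 10.643707
Multiply: SIL = 10 * 10.643707 = 106.44

106.44 dB


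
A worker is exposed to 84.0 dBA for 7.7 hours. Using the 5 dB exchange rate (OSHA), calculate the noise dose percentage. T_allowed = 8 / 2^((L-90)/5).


Given values:
  L = 84.0 dBA, T = 7.7 hours
Formula: T_allowed = 8 / 2^((L - 90) / 5)
Compute exponent: (84.0 - 90) / 5 = -1.2
Compute 2^(-1.2) = 0.435275
T_allowed = 8 / 0.435275 = 18.379186 hours
Dose = (T / T_allowed) * 100
Dose = (7.7 / 18.379186) * 100 = 41.9

41.9 %


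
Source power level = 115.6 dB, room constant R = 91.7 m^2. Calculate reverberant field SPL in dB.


Given values:
  Lw = 115.6 dB, R = 91.7 m^2
Formula: SPL = Lw + 10 * log10(4 / R)
Compute 4 / R = 4 / 91.7 = 0.043621
Compute 10 * log10(0.043621) = -13.603
SPL = 115.6 + (-13.603) = 102.0

102.0 dB


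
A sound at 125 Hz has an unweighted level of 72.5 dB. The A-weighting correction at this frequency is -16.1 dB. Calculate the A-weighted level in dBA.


Given values:
  SPL = 72.5 dB
  A-weighting at 125 Hz = -16.1 dB
Formula: L_A = SPL + A_weight
L_A = 72.5 + (-16.1)
L_A = 56.4

56.4 dBA


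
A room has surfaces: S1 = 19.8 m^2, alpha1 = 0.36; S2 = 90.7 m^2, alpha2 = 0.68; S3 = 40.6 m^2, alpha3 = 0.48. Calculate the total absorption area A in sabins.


Given surfaces:
  Surface 1: 19.8 * 0.36 = 7.128
  Surface 2: 90.7 * 0.68 = 61.676
  Surface 3: 40.6 * 0.48 = 19.488
Formula: A = sum(Si * alpha_i)
A = 7.128 + 61.676 + 19.488
A = 88.29

88.29 sabins


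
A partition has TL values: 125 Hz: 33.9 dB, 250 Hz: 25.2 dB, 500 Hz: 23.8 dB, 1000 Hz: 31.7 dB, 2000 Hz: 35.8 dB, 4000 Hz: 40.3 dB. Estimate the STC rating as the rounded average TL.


Given TL values at each frequency:
  125 Hz: 33.9 dB
  250 Hz: 25.2 dB
  500 Hz: 23.8 dB
  1000 Hz: 31.7 dB
  2000 Hz: 35.8 dB
  4000 Hz: 40.3 dB
Formula: STC ~ round(average of TL values)
Sum = 33.9 + 25.2 + 23.8 + 31.7 + 35.8 + 40.3 = 190.7
Average = 190.7 / 6 = 31.78
Rounded: 32

32


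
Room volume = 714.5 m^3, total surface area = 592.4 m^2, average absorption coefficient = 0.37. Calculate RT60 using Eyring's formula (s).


Given values:
  V = 714.5 m^3, S = 592.4 m^2, alpha = 0.37
Formula: RT60 = 0.161 * V / (-S * ln(1 - alpha))
Compute ln(1 - 0.37) = ln(0.63) = -0.462035
Denominator: -592.4 * -0.462035 = 273.7095
Numerator: 0.161 * 714.5 = 115.0345
RT60 = 115.0345 / 273.7095 = 0.42

0.42 s


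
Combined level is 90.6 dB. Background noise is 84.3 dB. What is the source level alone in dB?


Given values:
  L_total = 90.6 dB, L_bg = 84.3 dB
Formula: L_source = 10 * log10(10^(L_total/10) - 10^(L_bg/10))
Convert to linear:
  10^(90.6/10) = 1148153621.4969
  10^(84.3/10) = 269153480.3927
Difference: 1148153621.4969 - 269153480.3927 = 879000141.1042
L_source = 10 * log10(879000141.1042) = 89.44

89.44 dB


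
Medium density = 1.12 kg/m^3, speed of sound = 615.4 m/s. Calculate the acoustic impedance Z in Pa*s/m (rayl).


Given values:
  rho = 1.12 kg/m^3
  c = 615.4 m/s
Formula: Z = rho * c
Z = 1.12 * 615.4
Z = 689.25

689.25 rayl


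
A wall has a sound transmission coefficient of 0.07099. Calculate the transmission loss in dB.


Given values:
  tau = 0.07099
Formula: TL = 10 * log10(1 / tau)
Compute 1 / tau = 1 / 0.07099 = 14.0865
Compute log10(14.0865) = 1.148803
TL = 10 * 1.148803 = 11.49

11.49 dB


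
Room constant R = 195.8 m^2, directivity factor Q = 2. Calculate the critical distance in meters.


Given values:
  R = 195.8 m^2, Q = 2
Formula: d_c = 0.141 * sqrt(Q * R)
Compute Q * R = 2 * 195.8 = 391.6
Compute sqrt(391.6) = 19.7889
d_c = 0.141 * 19.7889 = 2.79

2.79 m


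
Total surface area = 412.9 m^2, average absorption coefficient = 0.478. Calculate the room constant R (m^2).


Given values:
  S = 412.9 m^2, alpha = 0.478
Formula: R = S * alpha / (1 - alpha)
Numerator: 412.9 * 0.478 = 197.3662
Denominator: 1 - 0.478 = 0.522
R = 197.3662 / 0.522 = 378.1

378.1 m^2


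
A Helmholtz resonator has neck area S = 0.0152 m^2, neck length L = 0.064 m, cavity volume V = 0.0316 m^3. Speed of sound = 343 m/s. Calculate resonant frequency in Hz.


Given values:
  S = 0.0152 m^2, L = 0.064 m, V = 0.0316 m^3, c = 343 m/s
Formula: f = (c / (2*pi)) * sqrt(S / (V * L))
Compute V * L = 0.0316 * 0.064 = 0.0020224
Compute S / (V * L) = 0.0152 / 0.0020224 = 7.5158
Compute sqrt(7.5158) = 2.741496
Compute c / (2*pi) = 343 / 6.283185 = 54.590148
f = 54.590148 * 2.741496 = 149.66

149.66 Hz


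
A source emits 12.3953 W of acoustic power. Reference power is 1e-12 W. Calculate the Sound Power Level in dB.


Given values:
  W = 12.3953 W
  W_ref = 1e-12 W
Formula: SWL = 10 * log10(W / W_ref)
Compute ratio: W / W_ref = 12395300000000
Compute log10: log10(12395300000000) = 13.093257
Multiply: SWL = 10 * 13.093257 = 130.93

130.93 dB


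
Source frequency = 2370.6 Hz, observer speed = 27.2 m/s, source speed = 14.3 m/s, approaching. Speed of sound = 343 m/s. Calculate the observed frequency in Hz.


Given values:
  f_s = 2370.6 Hz, v_o = 27.2 m/s, v_s = 14.3 m/s
  Direction: approaching
Formula: f_o = f_s * (c + v_o) / (c - v_s)
Numerator: c + v_o = 343 + 27.2 = 370.2
Denominator: c - v_s = 343 - 14.3 = 328.7
f_o = 2370.6 * 370.2 / 328.7 = 2669.9

2669.9 Hz
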